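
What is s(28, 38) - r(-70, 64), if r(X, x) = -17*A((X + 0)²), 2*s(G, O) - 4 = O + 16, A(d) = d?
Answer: 83329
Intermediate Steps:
s(G, O) = 10 + O/2 (s(G, O) = 2 + (O + 16)/2 = 2 + (16 + O)/2 = 2 + (8 + O/2) = 10 + O/2)
r(X, x) = -17*X² (r(X, x) = -17*(X + 0)² = -17*X²)
s(28, 38) - r(-70, 64) = (10 + (½)*38) - (-17)*(-70)² = (10 + 19) - (-17)*4900 = 29 - 1*(-83300) = 29 + 83300 = 83329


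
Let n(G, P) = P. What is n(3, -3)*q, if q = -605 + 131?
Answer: 1422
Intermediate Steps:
q = -474
n(3, -3)*q = -3*(-474) = 1422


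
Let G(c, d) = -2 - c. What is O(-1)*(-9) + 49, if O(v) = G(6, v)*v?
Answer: -23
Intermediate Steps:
O(v) = -8*v (O(v) = (-2 - 1*6)*v = (-2 - 6)*v = -8*v)
O(-1)*(-9) + 49 = -8*(-1)*(-9) + 49 = 8*(-9) + 49 = -72 + 49 = -23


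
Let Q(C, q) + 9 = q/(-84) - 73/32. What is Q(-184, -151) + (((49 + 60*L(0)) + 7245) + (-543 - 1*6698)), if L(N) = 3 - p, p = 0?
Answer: 150203/672 ≈ 223.52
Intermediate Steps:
Q(C, q) = -361/32 - q/84 (Q(C, q) = -9 + (q/(-84) - 73/32) = -9 + (q*(-1/84) - 73*1/32) = -9 + (-q/84 - 73/32) = -9 + (-73/32 - q/84) = -361/32 - q/84)
L(N) = 3 (L(N) = 3 - 1*0 = 3 + 0 = 3)
Q(-184, -151) + (((49 + 60*L(0)) + 7245) + (-543 - 1*6698)) = (-361/32 - 1/84*(-151)) + (((49 + 60*3) + 7245) + (-543 - 1*6698)) = (-361/32 + 151/84) + (((49 + 180) + 7245) + (-543 - 6698)) = -6373/672 + ((229 + 7245) - 7241) = -6373/672 + (7474 - 7241) = -6373/672 + 233 = 150203/672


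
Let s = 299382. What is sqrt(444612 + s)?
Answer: 3*sqrt(82666) ≈ 862.55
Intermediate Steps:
sqrt(444612 + s) = sqrt(444612 + 299382) = sqrt(743994) = 3*sqrt(82666)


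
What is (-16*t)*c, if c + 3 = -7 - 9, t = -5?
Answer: -1520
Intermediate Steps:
c = -19 (c = -3 + (-7 - 9) = -3 - 16 = -19)
(-16*t)*c = -16*(-5)*(-19) = 80*(-19) = -1520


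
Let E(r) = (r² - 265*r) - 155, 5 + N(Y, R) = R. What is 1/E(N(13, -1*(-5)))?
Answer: -1/155 ≈ -0.0064516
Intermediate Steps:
N(Y, R) = -5 + R
E(r) = -155 + r² - 265*r
1/E(N(13, -1*(-5))) = 1/(-155 + (-5 - 1*(-5))² - 265*(-5 - 1*(-5))) = 1/(-155 + (-5 + 5)² - 265*(-5 + 5)) = 1/(-155 + 0² - 265*0) = 1/(-155 + 0 + 0) = 1/(-155) = -1/155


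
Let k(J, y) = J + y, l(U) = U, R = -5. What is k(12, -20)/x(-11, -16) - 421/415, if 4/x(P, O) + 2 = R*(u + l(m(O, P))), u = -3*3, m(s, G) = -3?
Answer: -48561/415 ≈ -117.01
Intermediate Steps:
u = -9
x(P, O) = 2/29 (x(P, O) = 4/(-2 - 5*(-9 - 3)) = 4/(-2 - 5*(-12)) = 4/(-2 + 60) = 4/58 = 4*(1/58) = 2/29)
k(12, -20)/x(-11, -16) - 421/415 = (12 - 20)/(2/29) - 421/415 = -8*29/2 - 421*1/415 = -116 - 421/415 = -48561/415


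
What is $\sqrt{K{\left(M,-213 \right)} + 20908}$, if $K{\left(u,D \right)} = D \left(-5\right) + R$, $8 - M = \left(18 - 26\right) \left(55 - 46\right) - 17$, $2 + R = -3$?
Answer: $4 \sqrt{1373} \approx 148.22$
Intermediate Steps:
$R = -5$ ($R = -2 - 3 = -5$)
$M = 97$ ($M = 8 - \left(\left(18 - 26\right) \left(55 - 46\right) - 17\right) = 8 - \left(\left(-8\right) 9 - 17\right) = 8 - \left(-72 - 17\right) = 8 - -89 = 8 + 89 = 97$)
$K{\left(u,D \right)} = -5 - 5 D$ ($K{\left(u,D \right)} = D \left(-5\right) - 5 = - 5 D - 5 = -5 - 5 D$)
$\sqrt{K{\left(M,-213 \right)} + 20908} = \sqrt{\left(-5 - -1065\right) + 20908} = \sqrt{\left(-5 + 1065\right) + 20908} = \sqrt{1060 + 20908} = \sqrt{21968} = 4 \sqrt{1373}$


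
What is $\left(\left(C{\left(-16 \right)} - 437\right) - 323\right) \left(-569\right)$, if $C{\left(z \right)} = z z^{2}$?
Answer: $2763064$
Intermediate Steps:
$C{\left(z \right)} = z^{3}$
$\left(\left(C{\left(-16 \right)} - 437\right) - 323\right) \left(-569\right) = \left(\left(\left(-16\right)^{3} - 437\right) - 323\right) \left(-569\right) = \left(\left(-4096 - 437\right) - 323\right) \left(-569\right) = \left(-4533 - 323\right) \left(-569\right) = \left(-4856\right) \left(-569\right) = 2763064$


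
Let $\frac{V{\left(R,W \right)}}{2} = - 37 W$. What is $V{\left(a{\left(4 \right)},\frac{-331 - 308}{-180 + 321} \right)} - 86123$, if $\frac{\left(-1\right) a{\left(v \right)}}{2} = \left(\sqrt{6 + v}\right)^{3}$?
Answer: $- \frac{4032019}{47} \approx -85788.0$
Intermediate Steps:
$a{\left(v \right)} = - 2 \left(6 + v\right)^{\frac{3}{2}}$ ($a{\left(v \right)} = - 2 \left(\sqrt{6 + v}\right)^{3} = - 2 \left(6 + v\right)^{\frac{3}{2}}$)
$V{\left(R,W \right)} = - 74 W$ ($V{\left(R,W \right)} = 2 \left(- 37 W\right) = - 74 W$)
$V{\left(a{\left(4 \right)},\frac{-331 - 308}{-180 + 321} \right)} - 86123 = - 74 \frac{-331 - 308}{-180 + 321} - 86123 = - 74 \left(- \frac{639}{141}\right) - 86123 = - 74 \left(\left(-639\right) \frac{1}{141}\right) - 86123 = \left(-74\right) \left(- \frac{213}{47}\right) - 86123 = \frac{15762}{47} - 86123 = - \frac{4032019}{47}$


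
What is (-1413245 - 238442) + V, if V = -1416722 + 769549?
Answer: -2298860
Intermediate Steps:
V = -647173
(-1413245 - 238442) + V = (-1413245 - 238442) - 647173 = -1651687 - 647173 = -2298860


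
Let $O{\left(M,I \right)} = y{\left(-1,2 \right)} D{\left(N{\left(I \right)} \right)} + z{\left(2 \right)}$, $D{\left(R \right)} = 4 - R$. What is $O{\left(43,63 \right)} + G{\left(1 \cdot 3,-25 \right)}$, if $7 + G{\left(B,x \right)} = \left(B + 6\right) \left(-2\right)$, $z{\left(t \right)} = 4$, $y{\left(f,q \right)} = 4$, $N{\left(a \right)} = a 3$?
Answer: $-761$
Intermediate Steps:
$N{\left(a \right)} = 3 a$
$G{\left(B,x \right)} = -19 - 2 B$ ($G{\left(B,x \right)} = -7 + \left(B + 6\right) \left(-2\right) = -7 + \left(6 + B\right) \left(-2\right) = -7 - \left(12 + 2 B\right) = -19 - 2 B$)
$O{\left(M,I \right)} = 20 - 12 I$ ($O{\left(M,I \right)} = 4 \left(4 - 3 I\right) + 4 = \left(16 - 12 I\right) + 4 = 20 - 12 I$)
$O{\left(43,63 \right)} + G{\left(1 \cdot 3,-25 \right)} = \left(20 - 756\right) - \left(19 + 2 \cdot 1 \cdot 3\right) = \left(20 - 756\right) - 25 = -736 - 25 = -761$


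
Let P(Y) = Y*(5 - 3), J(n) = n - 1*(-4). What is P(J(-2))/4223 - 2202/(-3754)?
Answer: 4657031/7926571 ≈ 0.58752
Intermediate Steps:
J(n) = 4 + n (J(n) = n + 4 = 4 + n)
P(Y) = 2*Y (P(Y) = Y*2 = 2*Y)
P(J(-2))/4223 - 2202/(-3754) = (2*(4 - 2))/4223 - 2202/(-3754) = (2*2)*(1/4223) - 2202*(-1/3754) = 4*(1/4223) + 1101/1877 = 4/4223 + 1101/1877 = 4657031/7926571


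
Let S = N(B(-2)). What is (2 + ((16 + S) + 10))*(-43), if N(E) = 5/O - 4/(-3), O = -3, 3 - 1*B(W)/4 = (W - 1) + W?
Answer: -3569/3 ≈ -1189.7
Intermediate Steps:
B(W) = 16 - 8*W (B(W) = 12 - 4*((W - 1) + W) = 12 - 4*((-1 + W) + W) = 12 - 4*(-1 + 2*W) = 12 + (4 - 8*W) = 16 - 8*W)
N(E) = -⅓ (N(E) = 5/(-3) - 4/(-3) = 5*(-⅓) - 4*(-⅓) = -5/3 + 4/3 = -⅓)
S = -⅓ ≈ -0.33333
(2 + ((16 + S) + 10))*(-43) = (2 + ((16 - ⅓) + 10))*(-43) = (2 + (47/3 + 10))*(-43) = (2 + 77/3)*(-43) = (83/3)*(-43) = -3569/3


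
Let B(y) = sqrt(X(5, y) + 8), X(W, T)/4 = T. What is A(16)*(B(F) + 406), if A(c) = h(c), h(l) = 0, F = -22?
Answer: 0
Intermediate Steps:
X(W, T) = 4*T
B(y) = sqrt(8 + 4*y) (B(y) = sqrt(4*y + 8) = sqrt(8 + 4*y))
A(c) = 0
A(16)*(B(F) + 406) = 0*(2*sqrt(2 - 22) + 406) = 0*(2*sqrt(-20) + 406) = 0*(2*(2*I*sqrt(5)) + 406) = 0*(4*I*sqrt(5) + 406) = 0*(406 + 4*I*sqrt(5)) = 0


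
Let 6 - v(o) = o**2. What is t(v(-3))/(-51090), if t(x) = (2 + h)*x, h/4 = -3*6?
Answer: -7/1703 ≈ -0.0041104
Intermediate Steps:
h = -72 (h = 4*(-3*6) = 4*(-18) = -72)
v(o) = 6 - o**2
t(x) = -70*x (t(x) = (2 - 72)*x = -70*x)
t(v(-3))/(-51090) = -70*(6 - 1*(-3)**2)/(-51090) = -70*(6 - 1*9)*(-1/51090) = -70*(6 - 9)*(-1/51090) = -70*(-3)*(-1/51090) = 210*(-1/51090) = -7/1703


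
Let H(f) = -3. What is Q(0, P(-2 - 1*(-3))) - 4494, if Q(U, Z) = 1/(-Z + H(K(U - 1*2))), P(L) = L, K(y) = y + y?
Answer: -17977/4 ≈ -4494.3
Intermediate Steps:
K(y) = 2*y
Q(U, Z) = 1/(-3 - Z) (Q(U, Z) = 1/(-Z - 3) = 1/(-3 - Z))
Q(0, P(-2 - 1*(-3))) - 4494 = -1/(3 + (-2 - 1*(-3))) - 4494 = -1/(3 + (-2 + 3)) - 4494 = -1/(3 + 1) - 4494 = -1/4 - 4494 = -17977/4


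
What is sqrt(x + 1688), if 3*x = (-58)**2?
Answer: 14*sqrt(129)/3 ≈ 53.003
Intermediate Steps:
x = 3364/3 (x = (1/3)*(-58)**2 = (1/3)*3364 = 3364/3 ≈ 1121.3)
sqrt(x + 1688) = sqrt(3364/3 + 1688) = sqrt(8428/3) = 14*sqrt(129)/3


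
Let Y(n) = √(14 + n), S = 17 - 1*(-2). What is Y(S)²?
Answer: 33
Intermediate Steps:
S = 19 (S = 17 + 2 = 19)
Y(S)² = (√(14 + 19))² = (√33)² = 33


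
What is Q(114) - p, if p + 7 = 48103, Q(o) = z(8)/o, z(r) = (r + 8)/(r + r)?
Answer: -5482943/114 ≈ -48096.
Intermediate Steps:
z(r) = (8 + r)/(2*r) (z(r) = (8 + r)/((2*r)) = (8 + r)*(1/(2*r)) = (8 + r)/(2*r))
Q(o) = 1/o (Q(o) = ((1/2)*(8 + 8)/8)/o = ((1/2)*(1/8)*16)/o = 1/o)
p = 48096 (p = -7 + 48103 = 48096)
Q(114) - p = 1/114 - 1*48096 = 1/114 - 48096 = -5482943/114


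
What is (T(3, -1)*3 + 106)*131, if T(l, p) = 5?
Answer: 15851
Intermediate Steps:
(T(3, -1)*3 + 106)*131 = (5*3 + 106)*131 = (15 + 106)*131 = 121*131 = 15851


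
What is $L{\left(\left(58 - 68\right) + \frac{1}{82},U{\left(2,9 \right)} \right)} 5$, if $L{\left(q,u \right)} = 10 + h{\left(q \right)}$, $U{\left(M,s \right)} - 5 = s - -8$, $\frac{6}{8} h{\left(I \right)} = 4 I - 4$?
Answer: $- \frac{29890}{123} \approx -243.01$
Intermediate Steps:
$h{\left(I \right)} = - \frac{16}{3} + \frac{16 I}{3}$ ($h{\left(I \right)} = \frac{4 \left(4 I - 4\right)}{3} = \frac{4 \left(-4 + 4 I\right)}{3} = - \frac{16}{3} + \frac{16 I}{3}$)
$U{\left(M,s \right)} = 13 + s$ ($U{\left(M,s \right)} = 5 + \left(s - -8\right) = 5 + \left(s + 8\right) = 5 + \left(8 + s\right) = 13 + s$)
$L{\left(q,u \right)} = \frac{14}{3} + \frac{16 q}{3}$ ($L{\left(q,u \right)} = 10 + \left(- \frac{16}{3} + \frac{16 q}{3}\right) = \frac{14}{3} + \frac{16 q}{3}$)
$L{\left(\left(58 - 68\right) + \frac{1}{82},U{\left(2,9 \right)} \right)} 5 = \left(\frac{14}{3} + \frac{16 \left(\left(58 - 68\right) + \frac{1}{82}\right)}{3}\right) 5 = \left(\frac{14}{3} + \frac{16 \left(-10 + \frac{1}{82}\right)}{3}\right) 5 = \left(\frac{14}{3} + \frac{16}{3} \left(- \frac{819}{82}\right)\right) 5 = \left(\frac{14}{3} - \frac{2184}{41}\right) 5 = \left(- \frac{5978}{123}\right) 5 = - \frac{29890}{123}$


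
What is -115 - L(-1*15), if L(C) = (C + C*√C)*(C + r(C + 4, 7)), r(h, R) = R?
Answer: -235 - 120*I*√15 ≈ -235.0 - 464.76*I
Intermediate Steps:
L(C) = (7 + C)*(C + C^(3/2)) (L(C) = (C + C*√C)*(C + 7) = (C + C^(3/2))*(7 + C) = (7 + C)*(C + C^(3/2)))
-115 - L(-1*15) = -115 - ((-1*15)² + (-1*15)^(5/2) + 7*(-1*15) + 7*(-1*15)^(3/2)) = -115 - ((-15)² + (-15)^(5/2) + 7*(-15) + 7*(-15)^(3/2)) = -115 - (225 + 225*I*√15 - 105 + 7*(-15*I*√15)) = -115 - (225 + 225*I*√15 - 105 - 105*I*√15) = -115 - (120 + 120*I*√15) = -115 + (-120 - 120*I*√15) = -235 - 120*I*√15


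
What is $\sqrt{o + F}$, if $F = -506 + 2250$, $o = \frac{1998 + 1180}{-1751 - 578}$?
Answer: $\frac{\sqrt{9452474742}}{2329} \approx 41.745$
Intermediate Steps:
$o = - \frac{3178}{2329}$ ($o = \frac{3178}{-2329} = 3178 \left(- \frac{1}{2329}\right) = - \frac{3178}{2329} \approx -1.3645$)
$F = 1744$
$\sqrt{o + F} = \sqrt{- \frac{3178}{2329} + 1744} = \sqrt{\frac{4058598}{2329}} = \frac{\sqrt{9452474742}}{2329}$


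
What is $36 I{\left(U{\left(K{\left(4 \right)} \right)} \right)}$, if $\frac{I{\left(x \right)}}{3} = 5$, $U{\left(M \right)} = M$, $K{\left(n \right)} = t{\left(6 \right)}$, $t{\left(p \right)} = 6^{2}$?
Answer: $540$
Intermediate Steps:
$t{\left(p \right)} = 36$
$K{\left(n \right)} = 36$
$I{\left(x \right)} = 15$ ($I{\left(x \right)} = 3 \cdot 5 = 15$)
$36 I{\left(U{\left(K{\left(4 \right)} \right)} \right)} = 36 \cdot 15 = 540$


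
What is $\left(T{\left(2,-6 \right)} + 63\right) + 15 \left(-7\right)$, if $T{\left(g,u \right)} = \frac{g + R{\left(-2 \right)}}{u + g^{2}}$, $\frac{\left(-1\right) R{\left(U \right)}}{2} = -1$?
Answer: $-44$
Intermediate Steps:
$R{\left(U \right)} = 2$ ($R{\left(U \right)} = \left(-2\right) \left(-1\right) = 2$)
$T{\left(g,u \right)} = \frac{2 + g}{u + g^{2}}$ ($T{\left(g,u \right)} = \frac{g + 2}{u + g^{2}} = \frac{2 + g}{u + g^{2}}$)
$\left(T{\left(2,-6 \right)} + 63\right) + 15 \left(-7\right) = \left(\frac{2 + 2}{-6 + 2^{2}} + 63\right) + 15 \left(-7\right) = \left(\frac{1}{-6 + 4} \cdot 4 + 63\right) - 105 = \left(\frac{1}{-2} \cdot 4 + 63\right) - 105 = \left(\left(- \frac{1}{2}\right) 4 + 63\right) - 105 = \left(-2 + 63\right) - 105 = 61 - 105 = -44$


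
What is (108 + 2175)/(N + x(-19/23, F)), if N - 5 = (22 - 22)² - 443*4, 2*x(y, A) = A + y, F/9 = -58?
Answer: -105018/93307 ≈ -1.1255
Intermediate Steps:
F = -522 (F = 9*(-58) = -522)
x(y, A) = A/2 + y/2 (x(y, A) = (A + y)/2 = A/2 + y/2)
N = -1767 (N = 5 + ((22 - 22)² - 443*4) = 5 + (0² - 1772) = 5 + (0 - 1772) = 5 - 1772 = -1767)
(108 + 2175)/(N + x(-19/23, F)) = (108 + 2175)/(-1767 + ((½)*(-522) + (-19/23)/2)) = 2283/(-1767 + (-261 + (-19*1/23)/2)) = 2283/(-1767 + (-261 + (½)*(-19/23))) = 2283/(-1767 + (-261 - 19/46)) = 2283/(-1767 - 12025/46) = 2283/(-93307/46) = 2283*(-46/93307) = -105018/93307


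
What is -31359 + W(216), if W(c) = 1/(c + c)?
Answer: -13547087/432 ≈ -31359.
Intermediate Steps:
W(c) = 1/(2*c)
-31359 + W(216) = -31359 + (½)/216 = -31359 + (½)*(1/216) = -31359 + 1/432 = -13547087/432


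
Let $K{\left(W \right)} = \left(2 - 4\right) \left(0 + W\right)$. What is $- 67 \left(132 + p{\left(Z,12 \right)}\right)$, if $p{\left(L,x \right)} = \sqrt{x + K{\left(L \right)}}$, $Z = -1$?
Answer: $-8844 - 67 \sqrt{14} \approx -9094.7$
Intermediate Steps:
$K{\left(W \right)} = - 2 W$
$p{\left(L,x \right)} = \sqrt{x - 2 L}$
$- 67 \left(132 + p{\left(Z,12 \right)}\right) = - 67 \left(132 + \sqrt{12 - -2}\right) = - 67 \left(132 + \sqrt{12 + 2}\right) = - 67 \left(132 + \sqrt{14}\right) = -8844 - 67 \sqrt{14}$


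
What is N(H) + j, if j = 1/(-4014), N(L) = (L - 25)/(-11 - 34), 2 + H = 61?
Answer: -15169/20070 ≈ -0.75581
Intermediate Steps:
H = 59 (H = -2 + 61 = 59)
N(L) = 5/9 - L/45 (N(L) = (-25 + L)/(-45) = (-25 + L)*(-1/45) = 5/9 - L/45)
j = -1/4014 ≈ -0.00024913
N(H) + j = (5/9 - 1/45*59) - 1/4014 = (5/9 - 59/45) - 1/4014 = -34/45 - 1/4014 = -15169/20070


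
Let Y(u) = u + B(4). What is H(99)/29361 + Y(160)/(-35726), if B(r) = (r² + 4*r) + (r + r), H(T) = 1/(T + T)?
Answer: -581329937/103846157514 ≈ -0.0055980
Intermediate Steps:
H(T) = 1/(2*T)
B(r) = r² + 6*r (B(r) = (r² + 4*r) + 2*r = r² + 6*r)
Y(u) = 40 + u (Y(u) = u + 4*(6 + 4) = u + 4*10 = u + 40 = 40 + u)
H(99)/29361 + Y(160)/(-35726) = ((½)/99)/29361 + (40 + 160)/(-35726) = ((½)*(1/99))*(1/29361) + 200*(-1/35726) = (1/198)*(1/29361) - 100/17863 = 1/5813478 - 100/17863 = -581329937/103846157514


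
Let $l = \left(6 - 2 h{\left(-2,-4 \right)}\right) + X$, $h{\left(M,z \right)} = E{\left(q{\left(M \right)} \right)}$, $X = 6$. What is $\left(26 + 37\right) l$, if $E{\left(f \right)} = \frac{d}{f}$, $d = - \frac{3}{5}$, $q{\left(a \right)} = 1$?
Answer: $\frac{4158}{5} \approx 831.6$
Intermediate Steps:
$d = - \frac{3}{5}$ ($d = \left(-3\right) \frac{1}{5} = - \frac{3}{5} \approx -0.6$)
$E{\left(f \right)} = - \frac{3}{5 f}$
$h{\left(M,z \right)} = - \frac{3}{5}$ ($h{\left(M,z \right)} = - \frac{3}{5 \cdot 1} = \left(- \frac{3}{5}\right) 1 = - \frac{3}{5}$)
$l = \frac{66}{5}$ ($l = \left(6 - - \frac{6}{5}\right) + 6 = \left(6 + \frac{6}{5}\right) + 6 = \frac{36}{5} + 6 = \frac{66}{5} \approx 13.2$)
$\left(26 + 37\right) l = \left(26 + 37\right) \frac{66}{5} = 63 \cdot \frac{66}{5} = \frac{4158}{5}$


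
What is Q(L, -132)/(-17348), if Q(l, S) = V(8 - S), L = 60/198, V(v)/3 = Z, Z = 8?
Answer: -6/4337 ≈ -0.0013834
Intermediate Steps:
V(v) = 24 (V(v) = 3*8 = 24)
L = 10/33 (L = 60*(1/198) = 10/33 ≈ 0.30303)
Q(l, S) = 24
Q(L, -132)/(-17348) = 24/(-17348) = 24*(-1/17348) = -6/4337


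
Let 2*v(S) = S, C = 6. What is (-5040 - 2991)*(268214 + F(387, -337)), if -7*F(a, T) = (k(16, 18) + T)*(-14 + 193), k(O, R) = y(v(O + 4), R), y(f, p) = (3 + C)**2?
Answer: -15446198982/7 ≈ -2.2066e+9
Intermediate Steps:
v(S) = S/2
y(f, p) = 81 (y(f, p) = (3 + 6)**2 = 9**2 = 81)
k(O, R) = 81
F(a, T) = -14499/7 - 179*T/7 (F(a, T) = -(81 + T)*(-14 + 193)/7 = -(81 + T)*179/7 = -(14499 + 179*T)/7 = -14499/7 - 179*T/7)
(-5040 - 2991)*(268214 + F(387, -337)) = (-5040 - 2991)*(268214 + (-14499/7 - 179/7*(-337))) = -8031*(268214 + (-14499/7 + 60323/7)) = -8031*(268214 + 45824/7) = -8031*1923322/7 = -15446198982/7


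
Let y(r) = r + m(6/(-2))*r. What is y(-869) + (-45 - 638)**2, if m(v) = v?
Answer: 468227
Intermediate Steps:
y(r) = -2*r (y(r) = r + (6/(-2))*r = r + (6*(-1/2))*r = r - 3*r = -2*r)
y(-869) + (-45 - 638)**2 = -2*(-869) + (-45 - 638)**2 = 1738 + (-683)**2 = 1738 + 466489 = 468227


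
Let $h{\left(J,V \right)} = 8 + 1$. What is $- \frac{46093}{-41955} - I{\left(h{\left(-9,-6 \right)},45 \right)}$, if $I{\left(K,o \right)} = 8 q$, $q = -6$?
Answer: $\frac{2059933}{41955} \approx 49.099$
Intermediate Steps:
$h{\left(J,V \right)} = 9$
$I{\left(K,o \right)} = -48$ ($I{\left(K,o \right)} = 8 \left(-6\right) = -48$)
$- \frac{46093}{-41955} - I{\left(h{\left(-9,-6 \right)},45 \right)} = - \frac{46093}{-41955} - -48 = \left(-46093\right) \left(- \frac{1}{41955}\right) + 48 = \frac{46093}{41955} + 48 = \frac{2059933}{41955}$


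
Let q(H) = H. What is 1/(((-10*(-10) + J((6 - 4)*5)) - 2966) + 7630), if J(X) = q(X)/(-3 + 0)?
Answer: 3/14282 ≈ 0.00021005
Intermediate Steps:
J(X) = -X/3 (J(X) = X/(-3 + 0) = X/(-3) = X*(-1/3) = -X/3)
1/(((-10*(-10) + J((6 - 4)*5)) - 2966) + 7630) = 1/(((-10*(-10) - (6 - 4)*5/3) - 2966) + 7630) = 1/(((100 - 2*5/3) - 2966) + 7630) = 1/(((100 - 1/3*10) - 2966) + 7630) = 1/(((100 - 10/3) - 2966) + 7630) = 1/((290/3 - 2966) + 7630) = 1/(-8608/3 + 7630) = 1/(14282/3) = 3/14282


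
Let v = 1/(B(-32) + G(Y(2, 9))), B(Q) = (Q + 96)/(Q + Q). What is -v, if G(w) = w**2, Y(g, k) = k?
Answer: -1/80 ≈ -0.012500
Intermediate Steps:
B(Q) = (96 + Q)/(2*Q) (B(Q) = (96 + Q)/((2*Q)) = (96 + Q)*(1/(2*Q)) = (96 + Q)/(2*Q))
v = 1/80 (v = 1/((1/2)*(96 - 32)/(-32) + 9**2) = 1/((1/2)*(-1/32)*64 + 81) = 1/(-1 + 81) = 1/80 ≈ 0.012500)
-v = -1*1/80 = -1/80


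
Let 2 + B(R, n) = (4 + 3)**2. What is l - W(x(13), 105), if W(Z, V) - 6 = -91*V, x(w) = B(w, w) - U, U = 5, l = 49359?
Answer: 58908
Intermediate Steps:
B(R, n) = 47 (B(R, n) = -2 + (4 + 3)**2 = -2 + 7**2 = -2 + 49 = 47)
x(w) = 42 (x(w) = 47 - 1*5 = 47 - 5 = 42)
W(Z, V) = 6 - 91*V
l - W(x(13), 105) = 49359 - (6 - 91*105) = 49359 - (6 - 9555) = 49359 - 1*(-9549) = 49359 + 9549 = 58908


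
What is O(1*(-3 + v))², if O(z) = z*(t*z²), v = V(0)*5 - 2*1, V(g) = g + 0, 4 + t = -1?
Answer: 390625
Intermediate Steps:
t = -5 (t = -4 - 1 = -5)
V(g) = g
v = -2 (v = 0*5 - 2*1 = 0 - 2 = -2)
O(z) = -5*z³ (O(z) = z*(-5*z²) = -5*z³)
O(1*(-3 + v))² = (-5*(-3 - 2)³)² = (-5*(1*(-5))³)² = (-5*(-5)³)² = (-5*(-125))² = 625² = 390625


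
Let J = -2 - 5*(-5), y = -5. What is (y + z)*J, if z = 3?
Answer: -46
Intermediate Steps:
J = 23 (J = -2 + 25 = 23)
(y + z)*J = (-5 + 3)*23 = -2*23 = -46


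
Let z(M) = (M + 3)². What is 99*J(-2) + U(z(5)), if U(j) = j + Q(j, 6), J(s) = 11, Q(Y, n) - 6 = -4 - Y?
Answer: 1091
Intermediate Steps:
z(M) = (3 + M)²
Q(Y, n) = 2 - Y (Q(Y, n) = 6 + (-4 - Y) = 2 - Y)
U(j) = 2 (U(j) = j + (2 - j) = 2)
99*J(-2) + U(z(5)) = 99*11 + 2 = 1089 + 2 = 1091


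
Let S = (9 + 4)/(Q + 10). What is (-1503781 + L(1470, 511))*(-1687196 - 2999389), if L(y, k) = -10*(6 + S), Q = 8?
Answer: 21143737561630/3 ≈ 7.0479e+12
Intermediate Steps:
S = 13/18 (S = (9 + 4)/(8 + 10) = 13/18 ≈ 0.72222)
L(y, k) = -605/9 (L(y, k) = -10*(6 + 13/18) = -10*121/18 = -605/9)
(-1503781 + L(1470, 511))*(-1687196 - 2999389) = (-1503781 - 605/9)*(-1687196 - 2999389) = -13534634/9*(-4686585) = 21143737561630/3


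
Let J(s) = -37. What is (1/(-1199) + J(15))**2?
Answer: 1968164496/1437601 ≈ 1369.1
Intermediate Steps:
(1/(-1199) + J(15))**2 = (1/(-1199) - 37)**2 = (-1/1199 - 37)**2 = (-44364/1199)**2 = 1968164496/1437601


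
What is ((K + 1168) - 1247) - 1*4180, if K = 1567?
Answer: -2692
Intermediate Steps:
((K + 1168) - 1247) - 1*4180 = ((1567 + 1168) - 1247) - 1*4180 = (2735 - 1247) - 4180 = 1488 - 4180 = -2692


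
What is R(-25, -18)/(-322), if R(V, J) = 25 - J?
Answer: -43/322 ≈ -0.13354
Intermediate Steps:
R(-25, -18)/(-322) = (25 - 1*(-18))/(-322) = -(25 + 18)/322 = -1/322*43 = -43/322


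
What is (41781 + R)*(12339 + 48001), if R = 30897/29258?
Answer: 36881599947150/14629 ≈ 2.5211e+9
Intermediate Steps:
R = 30897/29258 (R = 30897*(1/29258) = 30897/29258 ≈ 1.0560)
(41781 + R)*(12339 + 48001) = (41781 + 30897/29258)*(12339 + 48001) = (1222459395/29258)*60340 = 36881599947150/14629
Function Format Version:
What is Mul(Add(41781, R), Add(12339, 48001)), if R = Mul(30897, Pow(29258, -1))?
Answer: Rational(36881599947150, 14629) ≈ 2.5211e+9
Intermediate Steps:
R = Rational(30897, 29258) (R = Mul(30897, Rational(1, 29258)) = Rational(30897, 29258) ≈ 1.0560)
Mul(Add(41781, R), Add(12339, 48001)) = Mul(Add(41781, Rational(30897, 29258)), Add(12339, 48001)) = Mul(Rational(1222459395, 29258), 60340) = Rational(36881599947150, 14629)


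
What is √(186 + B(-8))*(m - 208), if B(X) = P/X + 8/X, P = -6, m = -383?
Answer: -591*√743/2 ≈ -8054.8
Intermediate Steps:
B(X) = 2/X (B(X) = -6/X + 8/X = 2/X)
√(186 + B(-8))*(m - 208) = √(186 + 2/(-8))*(-383 - 208) = √(186 + 2*(-⅛))*(-591) = √(186 - ¼)*(-591) = √(743/4)*(-591) = (√743/2)*(-591) = -591*√743/2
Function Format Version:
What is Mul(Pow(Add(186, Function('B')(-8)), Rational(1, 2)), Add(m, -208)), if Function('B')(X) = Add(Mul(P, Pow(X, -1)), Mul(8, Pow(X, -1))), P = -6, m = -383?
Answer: Mul(Rational(-591, 2), Pow(743, Rational(1, 2))) ≈ -8054.8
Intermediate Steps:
Function('B')(X) = Mul(2, Pow(X, -1)) (Function('B')(X) = Add(Mul(-6, Pow(X, -1)), Mul(8, Pow(X, -1))) = Mul(2, Pow(X, -1)))
Mul(Pow(Add(186, Function('B')(-8)), Rational(1, 2)), Add(m, -208)) = Mul(Pow(Add(186, Mul(2, Pow(-8, -1))), Rational(1, 2)), Add(-383, -208)) = Mul(Pow(Add(186, Mul(2, Rational(-1, 8))), Rational(1, 2)), -591) = Mul(Pow(Add(186, Rational(-1, 4)), Rational(1, 2)), -591) = Mul(Pow(Rational(743, 4), Rational(1, 2)), -591) = Mul(Mul(Rational(1, 2), Pow(743, Rational(1, 2))), -591) = Mul(Rational(-591, 2), Pow(743, Rational(1, 2)))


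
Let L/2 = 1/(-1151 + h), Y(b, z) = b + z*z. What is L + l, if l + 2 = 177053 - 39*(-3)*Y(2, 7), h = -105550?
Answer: 19528203616/106701 ≈ 1.8302e+5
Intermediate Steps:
Y(b, z) = b + z²
l = 183018 (l = -2 + (177053 - 39*(-3)*(2 + 7²)) = -2 + (177053 - (-117)*(2 + 49)) = -2 + (177053 - (-117)*51) = -2 + (177053 - 1*(-5967)) = -2 + (177053 + 5967) = -2 + 183020 = 183018)
L = -2/106701 (L = 2/(-1151 - 105550) = 2/(-106701) = 2*(-1/106701) = -2/106701 ≈ -1.8744e-5)
L + l = -2/106701 + 183018 = 19528203616/106701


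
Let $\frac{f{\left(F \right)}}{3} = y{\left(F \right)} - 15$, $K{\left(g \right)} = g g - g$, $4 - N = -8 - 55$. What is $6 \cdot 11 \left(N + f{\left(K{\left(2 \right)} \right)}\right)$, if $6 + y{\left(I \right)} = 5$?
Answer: $1254$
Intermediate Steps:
$y{\left(I \right)} = -1$ ($y{\left(I \right)} = -6 + 5 = -1$)
$N = 67$ ($N = 4 - \left(-8 - 55\right) = 4 - -63 = 4 + 63 = 67$)
$K{\left(g \right)} = g^{2} - g$
$f{\left(F \right)} = -48$ ($f{\left(F \right)} = 3 \left(-1 - 15\right) = 3 \left(-16\right) = -48$)
$6 \cdot 11 \left(N + f{\left(K{\left(2 \right)} \right)}\right) = 6 \cdot 11 \left(67 - 48\right) = 66 \cdot 19 = 1254$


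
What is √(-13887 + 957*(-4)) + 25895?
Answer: 25895 + I*√17715 ≈ 25895.0 + 133.1*I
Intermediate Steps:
√(-13887 + 957*(-4)) + 25895 = √(-13887 - 3828) + 25895 = √(-17715) + 25895 = I*√17715 + 25895 = 25895 + I*√17715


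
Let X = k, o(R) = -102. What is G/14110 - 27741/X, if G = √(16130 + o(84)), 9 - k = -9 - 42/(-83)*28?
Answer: -767501/106 + √4007/7055 ≈ -7240.6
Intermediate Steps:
k = 318/83 (k = 9 - (-9 - 42/(-83)*28) = 9 - (-9 - 42*(-1/83)*28) = 9 - (-9 + (42/83)*28) = 9 - (-9 + 1176/83) = 9 - 1*429/83 = 9 - 429/83 = 318/83 ≈ 3.8313)
G = 2*√4007 (G = √(16130 - 102) = √16028 = 2*√4007 ≈ 126.60)
X = 318/83 ≈ 3.8313
G/14110 - 27741/X = (2*√4007)/14110 - 27741/318/83 = (2*√4007)*(1/14110) - 27741*83/318 = √4007/7055 - 767501/106 = -767501/106 + √4007/7055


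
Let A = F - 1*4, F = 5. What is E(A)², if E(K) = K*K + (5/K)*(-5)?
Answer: 576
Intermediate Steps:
A = 1 (A = 5 - 1*4 = 5 - 4 = 1)
E(K) = K² - 25/K
E(A)² = ((-25 + 1³)/1)² = (1*(-25 + 1))² = (1*(-24))² = (-24)² = 576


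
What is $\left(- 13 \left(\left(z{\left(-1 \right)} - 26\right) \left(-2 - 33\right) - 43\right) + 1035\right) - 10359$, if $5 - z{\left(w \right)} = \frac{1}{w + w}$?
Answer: $- \frac{36185}{2} \approx -18093.0$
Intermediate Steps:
$z{\left(w \right)} = 5 - \frac{1}{2 w}$ ($z{\left(w \right)} = 5 - \frac{1}{w + w} = 5 - \frac{1}{2 w}$)
$\left(- 13 \left(\left(z{\left(-1 \right)} - 26\right) \left(-2 - 33\right) - 43\right) + 1035\right) - 10359 = \left(- 13 \left(\left(\left(5 - \frac{1}{2 \left(-1\right)}\right) - 26\right) \left(-2 - 33\right) - 43\right) + 1035\right) - 10359 = \left(- 13 \left(\left(\left(5 - - \frac{1}{2}\right) - 26\right) \left(-35\right) + \left(-45 + 2\right)\right) + 1035\right) - 10359 = \left(- 13 \left(\left(\left(5 + \frac{1}{2}\right) - 26\right) \left(-35\right) - 43\right) + 1035\right) - 10359 = \left(- 13 \left(\left(\frac{11}{2} - 26\right) \left(-35\right) - 43\right) + 1035\right) - 10359 = \left(- 13 \left(\left(- \frac{41}{2}\right) \left(-35\right) - 43\right) + 1035\right) - 10359 = \left(- 13 \left(\frac{1435}{2} - 43\right) + 1035\right) - 10359 = \left(\left(-13\right) \frac{1349}{2} + 1035\right) - 10359 = \left(- \frac{17537}{2} + 1035\right) - 10359 = - \frac{15467}{2} - 10359 = - \frac{36185}{2}$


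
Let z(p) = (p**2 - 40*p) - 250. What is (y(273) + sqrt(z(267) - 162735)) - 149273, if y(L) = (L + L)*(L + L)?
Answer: 148843 + 2*I*sqrt(25594) ≈ 1.4884e+5 + 319.96*I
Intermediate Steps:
z(p) = -250 + p**2 - 40*p
y(L) = 4*L**2 (y(L) = (2*L)*(2*L) = 4*L**2)
(y(273) + sqrt(z(267) - 162735)) - 149273 = (4*273**2 + sqrt((-250 + 267**2 - 40*267) - 162735)) - 149273 = (4*74529 + sqrt((-250 + 71289 - 10680) - 162735)) - 149273 = (298116 + sqrt(60359 - 162735)) - 149273 = (298116 + sqrt(-102376)) - 149273 = (298116 + 2*I*sqrt(25594)) - 149273 = 148843 + 2*I*sqrt(25594)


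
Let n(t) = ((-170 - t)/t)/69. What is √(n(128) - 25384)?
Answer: I*√7734616617/552 ≈ 159.32*I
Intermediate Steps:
n(t) = (-170 - t)/(69*t) (n(t) = ((-170 - t)/t)*(1/69) = (-170 - t)/(69*t))
√(n(128) - 25384) = √((1/69)*(-170 - 1*128)/128 - 25384) = √((1/69)*(1/128)*(-170 - 128) - 25384) = √((1/69)*(1/128)*(-298) - 25384) = √(-149/4416 - 25384) = √(-112095893/4416) = I*√7734616617/552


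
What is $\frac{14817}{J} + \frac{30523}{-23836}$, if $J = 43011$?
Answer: $- \frac{5421733}{5792148} \approx -0.93605$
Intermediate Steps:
$\frac{14817}{J} + \frac{30523}{-23836} = \frac{14817}{43011} + \frac{30523}{-23836} = 14817 \cdot \frac{1}{43011} + 30523 \left(- \frac{1}{23836}\right) = \frac{4939}{14337} - \frac{30523}{23836} = - \frac{5421733}{5792148}$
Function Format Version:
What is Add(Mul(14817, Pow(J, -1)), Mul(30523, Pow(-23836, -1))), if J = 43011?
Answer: Rational(-5421733, 5792148) ≈ -0.93605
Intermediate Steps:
Add(Mul(14817, Pow(J, -1)), Mul(30523, Pow(-23836, -1))) = Add(Mul(14817, Pow(43011, -1)), Mul(30523, Pow(-23836, -1))) = Add(Mul(14817, Rational(1, 43011)), Mul(30523, Rational(-1, 23836))) = Add(Rational(4939, 14337), Rational(-30523, 23836)) = Rational(-5421733, 5792148)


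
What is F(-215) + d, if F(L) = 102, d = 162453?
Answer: 162555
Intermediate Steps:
F(-215) + d = 102 + 162453 = 162555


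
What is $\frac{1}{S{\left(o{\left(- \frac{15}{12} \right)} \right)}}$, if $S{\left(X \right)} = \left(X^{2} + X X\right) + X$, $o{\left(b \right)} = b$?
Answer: $\frac{8}{15} \approx 0.53333$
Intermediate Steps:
$S{\left(X \right)} = X + 2 X^{2}$ ($S{\left(X \right)} = \left(X^{2} + X^{2}\right) + X = 2 X^{2} + X = X + 2 X^{2}$)
$\frac{1}{S{\left(o{\left(- \frac{15}{12} \right)} \right)}} = \frac{1}{- \frac{15}{12} \left(1 + 2 \left(- \frac{15}{12}\right)\right)} = \frac{1}{\left(-15\right) \frac{1}{12} \left(1 + 2 \left(\left(-15\right) \frac{1}{12}\right)\right)} = \frac{1}{\left(- \frac{5}{4}\right) \left(1 + 2 \left(- \frac{5}{4}\right)\right)} = \frac{1}{\left(- \frac{5}{4}\right) \left(1 - \frac{5}{2}\right)} = \frac{1}{\left(- \frac{5}{4}\right) \left(- \frac{3}{2}\right)} = \frac{1}{\frac{15}{8}} = \frac{8}{15}$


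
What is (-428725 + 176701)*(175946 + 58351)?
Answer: -59048467128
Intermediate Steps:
(-428725 + 176701)*(175946 + 58351) = -252024*234297 = -59048467128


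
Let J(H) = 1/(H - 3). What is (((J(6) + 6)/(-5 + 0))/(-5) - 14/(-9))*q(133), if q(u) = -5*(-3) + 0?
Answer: 407/15 ≈ 27.133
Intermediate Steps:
J(H) = 1/(-3 + H)
q(u) = 15 (q(u) = 15 + 0 = 15)
(((J(6) + 6)/(-5 + 0))/(-5) - 14/(-9))*q(133) = (((1/(-3 + 6) + 6)/(-5 + 0))/(-5) - 14/(-9))*15 = (((1/3 + 6)/(-5))*(-1/5) - 14*(-1/9))*15 = (((1/3 + 6)*(-1/5))*(-1/5) + 14/9)*15 = (((19/3)*(-1/5))*(-1/5) + 14/9)*15 = (-19/15*(-1/5) + 14/9)*15 = (19/75 + 14/9)*15 = (407/225)*15 = 407/15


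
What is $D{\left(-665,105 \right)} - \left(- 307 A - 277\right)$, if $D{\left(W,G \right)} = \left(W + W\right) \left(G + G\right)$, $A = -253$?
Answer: $-356694$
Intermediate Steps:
$D{\left(W,G \right)} = 4 G W$ ($D{\left(W,G \right)} = 2 W 2 G = 4 G W$)
$D{\left(-665,105 \right)} - \left(- 307 A - 277\right) = 4 \cdot 105 \left(-665\right) - \left(\left(-307\right) \left(-253\right) - 277\right) = -279300 - \left(77671 - 277\right) = -279300 - 77394 = -356694$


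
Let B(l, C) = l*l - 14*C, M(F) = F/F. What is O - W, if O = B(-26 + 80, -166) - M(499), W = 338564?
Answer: -333325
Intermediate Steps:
M(F) = 1
B(l, C) = l² - 14*C
O = 5239 (O = ((-26 + 80)² - 14*(-166)) - 1*1 = (54² + 2324) - 1 = (2916 + 2324) - 1 = 5240 - 1 = 5239)
O - W = 5239 - 1*338564 = 5239 - 338564 = -333325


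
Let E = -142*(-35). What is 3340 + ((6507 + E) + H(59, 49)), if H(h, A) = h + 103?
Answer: 14979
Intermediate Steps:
E = 4970
H(h, A) = 103 + h
3340 + ((6507 + E) + H(59, 49)) = 3340 + ((6507 + 4970) + (103 + 59)) = 3340 + (11477 + 162) = 3340 + 11639 = 14979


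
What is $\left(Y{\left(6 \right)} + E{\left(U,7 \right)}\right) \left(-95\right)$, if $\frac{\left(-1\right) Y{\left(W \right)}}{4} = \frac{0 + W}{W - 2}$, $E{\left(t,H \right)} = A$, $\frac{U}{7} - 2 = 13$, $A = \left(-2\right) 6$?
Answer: $1710$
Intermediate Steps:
$A = -12$
$U = 105$ ($U = 14 + 7 \cdot 13 = 14 + 91 = 105$)
$E{\left(t,H \right)} = -12$
$Y{\left(W \right)} = - \frac{4 W}{-2 + W}$ ($Y{\left(W \right)} = - 4 \frac{0 + W}{W - 2} = - 4 \frac{W}{-2 + W} = - \frac{4 W}{-2 + W}$)
$\left(Y{\left(6 \right)} + E{\left(U,7 \right)}\right) \left(-95\right) = \left(\left(-4\right) 6 \frac{1}{-2 + 6} - 12\right) \left(-95\right) = \left(\left(-4\right) 6 \cdot \frac{1}{4} - 12\right) \left(-95\right) = \left(-6 - 12\right) \left(-95\right) = \left(-18\right) \left(-95\right) = 1710$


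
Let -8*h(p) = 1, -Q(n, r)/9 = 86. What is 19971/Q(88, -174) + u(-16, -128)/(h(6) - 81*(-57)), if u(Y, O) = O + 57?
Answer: -82007613/3176410 ≈ -25.818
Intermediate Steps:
Q(n, r) = -774 (Q(n, r) = -9*86 = -774)
u(Y, O) = 57 + O
h(p) = -⅛ (h(p) = -⅛*1 = -⅛)
19971/Q(88, -174) + u(-16, -128)/(h(6) - 81*(-57)) = 19971/(-774) + (57 - 128)/(-⅛ - 81*(-57)) = 19971*(-1/774) - 71/(-⅛ + 4617) = -2219/86 - 71/36935/8 = -2219/86 - 71*8/36935 = -2219/86 - 568/36935 = -82007613/3176410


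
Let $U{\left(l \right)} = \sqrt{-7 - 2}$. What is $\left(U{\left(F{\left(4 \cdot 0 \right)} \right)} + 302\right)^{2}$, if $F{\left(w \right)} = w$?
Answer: $91195 + 1812 i \approx 91195.0 + 1812.0 i$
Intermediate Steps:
$U{\left(l \right)} = 3 i$ ($U{\left(l \right)} = \sqrt{-9} = 3 i$)
$\left(U{\left(F{\left(4 \cdot 0 \right)} \right)} + 302\right)^{2} = \left(3 i + 302\right)^{2} = \left(302 + 3 i\right)^{2}$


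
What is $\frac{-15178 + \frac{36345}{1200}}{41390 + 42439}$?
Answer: $- \frac{403939}{2235440} \approx -0.1807$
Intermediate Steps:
$\frac{-15178 + \frac{36345}{1200}}{41390 + 42439} = \frac{-15178 + 36345 \cdot \frac{1}{1200}}{83829} = \left(-15178 + \frac{2423}{80}\right) \frac{1}{83829} = \left(- \frac{1211817}{80}\right) \frac{1}{83829} = - \frac{403939}{2235440}$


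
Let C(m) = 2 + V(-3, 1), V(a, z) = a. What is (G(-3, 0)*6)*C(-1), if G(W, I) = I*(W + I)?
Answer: 0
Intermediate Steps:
G(W, I) = I*(I + W)
C(m) = -1 (C(m) = 2 - 3 = -1)
(G(-3, 0)*6)*C(-1) = ((0*(0 - 3))*6)*(-1) = ((0*(-3))*6)*(-1) = (0*6)*(-1) = 0*(-1) = 0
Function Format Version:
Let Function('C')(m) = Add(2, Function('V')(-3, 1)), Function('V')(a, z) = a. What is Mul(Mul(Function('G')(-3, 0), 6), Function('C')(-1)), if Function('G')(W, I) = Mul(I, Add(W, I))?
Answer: 0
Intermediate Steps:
Function('G')(W, I) = Mul(I, Add(I, W))
Function('C')(m) = -1 (Function('C')(m) = Add(2, -3) = -1)
Mul(Mul(Function('G')(-3, 0), 6), Function('C')(-1)) = Mul(Mul(Mul(0, Add(0, -3)), 6), -1) = Mul(Mul(Mul(0, -3), 6), -1) = Mul(Mul(0, 6), -1) = Mul(0, -1) = 0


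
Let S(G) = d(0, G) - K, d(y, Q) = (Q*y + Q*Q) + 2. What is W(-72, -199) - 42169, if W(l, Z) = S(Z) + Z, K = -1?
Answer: -2764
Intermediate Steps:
d(y, Q) = 2 + Q² + Q*y (d(y, Q) = (Q*y + Q²) + 2 = (Q² + Q*y) + 2 = 2 + Q² + Q*y)
S(G) = 3 + G² (S(G) = (2 + G² + G*0) - 1*(-1) = (2 + G² + 0) + 1 = (2 + G²) + 1 = 3 + G²)
W(l, Z) = 3 + Z + Z² (W(l, Z) = (3 + Z²) + Z = 3 + Z + Z²)
W(-72, -199) - 42169 = (3 - 199 + (-199)²) - 42169 = (3 - 199 + 39601) - 42169 = 39405 - 42169 = -2764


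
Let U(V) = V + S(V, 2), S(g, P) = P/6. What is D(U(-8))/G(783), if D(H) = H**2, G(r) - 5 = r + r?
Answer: 529/14139 ≈ 0.037414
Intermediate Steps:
S(g, P) = P/6 (S(g, P) = P*(1/6) = P/6)
U(V) = 1/3 + V (U(V) = V + (1/6)*2 = V + 1/3 = 1/3 + V)
G(r) = 5 + 2*r (G(r) = 5 + (r + r) = 5 + 2*r)
D(U(-8))/G(783) = (1/3 - 8)**2/(5 + 2*783) = (-23/3)**2/(5 + 1566) = (529/9)/1571 = (529/9)*(1/1571) = 529/14139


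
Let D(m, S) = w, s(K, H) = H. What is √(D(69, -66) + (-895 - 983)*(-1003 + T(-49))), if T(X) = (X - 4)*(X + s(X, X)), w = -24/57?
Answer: I*√2841322130/19 ≈ 2805.5*I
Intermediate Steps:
w = -8/19 (w = -24*1/57 = -8/19 ≈ -0.42105)
T(X) = 2*X*(-4 + X) (T(X) = (X - 4)*(X + X) = (-4 + X)*(2*X) = 2*X*(-4 + X))
D(m, S) = -8/19
√(D(69, -66) + (-895 - 983)*(-1003 + T(-49))) = √(-8/19 + (-895 - 983)*(-1003 + 2*(-49)*(-4 - 49))) = √(-8/19 - 1878*(-1003 + 2*(-49)*(-53))) = √(-8/19 - 1878*(-1003 + 5194)) = √(-8/19 - 1878*4191) = √(-8/19 - 7870698) = √(-149543270/19) = I*√2841322130/19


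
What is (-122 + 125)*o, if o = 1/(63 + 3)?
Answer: 1/22 ≈ 0.045455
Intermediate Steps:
o = 1/66 ≈ 0.015152
(-122 + 125)*o = (-122 + 125)*(1/66) = 3*(1/66) = 1/22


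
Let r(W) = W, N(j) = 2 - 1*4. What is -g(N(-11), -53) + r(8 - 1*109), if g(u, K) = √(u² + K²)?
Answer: -101 - √2813 ≈ -154.04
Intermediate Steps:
N(j) = -2 (N(j) = 2 - 4 = -2)
g(u, K) = √(K² + u²)
-g(N(-11), -53) + r(8 - 1*109) = -√((-53)² + (-2)²) + (8 - 1*109) = -√(2809 + 4) + (8 - 109) = -√2813 - 101 = -101 - √2813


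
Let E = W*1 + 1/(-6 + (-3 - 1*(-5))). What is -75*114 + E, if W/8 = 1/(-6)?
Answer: -102619/12 ≈ -8551.6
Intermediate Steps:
W = -4/3 (W = 8*(1/(-6)) = 8*(1*(-1/6)) = 8*(-1/6) = -4/3 ≈ -1.3333)
E = -19/12 (E = -4/3*1 + 1/(-6 + (-3 - 1*(-5))) = -4/3 + 1/(-6 + (-3 + 5)) = -4/3 + 1/(-6 + 2) = -4/3 + 1/(-4) = -4/3 - 1/4 = -19/12 ≈ -1.5833)
-75*114 + E = -75*114 - 19/12 = -8550 - 19/12 = -102619/12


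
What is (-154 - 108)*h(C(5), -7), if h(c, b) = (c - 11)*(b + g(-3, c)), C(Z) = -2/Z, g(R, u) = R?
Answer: -29868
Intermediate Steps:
h(c, b) = (-11 + c)*(-3 + b) (h(c, b) = (c - 11)*(b - 3) = (-11 + c)*(-3 + b))
(-154 - 108)*h(C(5), -7) = (-154 - 108)*(33 - 11*(-7) - (-6)/5 - (-14)/5) = -262*(33 + 77 - (-6)/5 - (-14)/5) = -262*(33 + 77 - 3*(-⅖) - 7*(-⅖)) = -262*(33 + 77 + 6/5 + 14/5) = -262*114 = -29868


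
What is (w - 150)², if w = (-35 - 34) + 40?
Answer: 32041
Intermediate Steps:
w = -29 (w = -69 + 40 = -29)
(w - 150)² = (-29 - 150)² = (-179)² = 32041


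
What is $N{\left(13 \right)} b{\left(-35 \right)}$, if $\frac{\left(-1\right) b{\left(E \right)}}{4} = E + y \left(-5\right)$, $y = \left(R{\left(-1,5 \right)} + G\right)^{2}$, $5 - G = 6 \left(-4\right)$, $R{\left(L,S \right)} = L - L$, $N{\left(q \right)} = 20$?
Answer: $339200$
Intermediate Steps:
$R{\left(L,S \right)} = 0$
$G = 29$ ($G = 5 - 6 \left(-4\right) = 5 - -24 = 5 + 24 = 29$)
$y = 841$ ($y = \left(0 + 29\right)^{2} = 29^{2} = 841$)
$b{\left(E \right)} = 16820 - 4 E$ ($b{\left(E \right)} = - 4 \left(E + 841 \left(-5\right)\right) = - 4 \left(E - 4205\right) = - 4 \left(-4205 + E\right) = 16820 - 4 E$)
$N{\left(13 \right)} b{\left(-35 \right)} = 20 \left(16820 - -140\right) = 20 \left(16820 + 140\right) = 20 \cdot 16960 = 339200$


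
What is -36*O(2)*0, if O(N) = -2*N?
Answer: 0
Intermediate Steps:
-36*O(2)*0 = -(-72)*2*0 = -36*(-4)*0 = 144*0 = 0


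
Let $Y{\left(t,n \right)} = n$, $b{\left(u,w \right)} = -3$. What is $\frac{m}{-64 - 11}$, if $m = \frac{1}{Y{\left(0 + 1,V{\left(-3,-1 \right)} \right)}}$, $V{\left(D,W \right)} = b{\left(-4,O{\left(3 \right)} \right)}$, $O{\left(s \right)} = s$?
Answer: $\frac{1}{225} \approx 0.0044444$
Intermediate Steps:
$V{\left(D,W \right)} = -3$
$m = - \frac{1}{3}$ ($m = \frac{1}{-3} = - \frac{1}{3} \approx -0.33333$)
$\frac{m}{-64 - 11} = - \frac{1}{3 \left(-64 - 11\right)} = - \frac{1}{3 \left(-75\right)} = \left(- \frac{1}{3}\right) \left(- \frac{1}{75}\right) = \frac{1}{225}$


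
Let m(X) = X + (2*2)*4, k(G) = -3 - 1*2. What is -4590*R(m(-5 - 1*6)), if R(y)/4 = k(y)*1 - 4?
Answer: 165240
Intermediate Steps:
k(G) = -5 (k(G) = -3 - 2 = -5)
m(X) = 16 + X (m(X) = X + 4*4 = X + 16 = 16 + X)
R(y) = -36 (R(y) = 4*(-5*1 - 4) = 4*(-5 - 4) = 4*(-9) = -36)
-4590*R(m(-5 - 1*6)) = -4590*(-36) = 165240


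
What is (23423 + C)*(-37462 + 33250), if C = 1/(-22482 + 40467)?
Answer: -591452769024/5995 ≈ -9.8658e+7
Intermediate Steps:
C = 1/17985 ≈ 5.5602e-5
(23423 + C)*(-37462 + 33250) = (23423 + 1/17985)*(-37462 + 33250) = (421262656/17985)*(-4212) = -591452769024/5995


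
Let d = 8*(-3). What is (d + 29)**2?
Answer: 25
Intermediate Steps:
d = -24
(d + 29)**2 = (-24 + 29)**2 = 5**2 = 25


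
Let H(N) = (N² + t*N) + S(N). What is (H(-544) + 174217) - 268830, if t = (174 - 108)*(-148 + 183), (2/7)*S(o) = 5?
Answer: -2110599/2 ≈ -1.0553e+6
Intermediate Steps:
S(o) = 35/2 (S(o) = (7/2)*5 = 35/2)
t = 2310 (t = 66*35 = 2310)
H(N) = 35/2 + N² + 2310*N (H(N) = (N² + 2310*N) + 35/2 = 35/2 + N² + 2310*N)
(H(-544) + 174217) - 268830 = ((35/2 + (-544)² + 2310*(-544)) + 174217) - 268830 = ((35/2 + 295936 - 1256640) + 174217) - 268830 = (-1921373/2 + 174217) - 268830 = -1572939/2 - 268830 = -2110599/2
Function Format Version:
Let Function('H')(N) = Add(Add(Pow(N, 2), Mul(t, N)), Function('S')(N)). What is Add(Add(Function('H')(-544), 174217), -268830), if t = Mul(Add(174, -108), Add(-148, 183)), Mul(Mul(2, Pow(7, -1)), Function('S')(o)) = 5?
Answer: Rational(-2110599, 2) ≈ -1.0553e+6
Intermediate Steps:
Function('S')(o) = Rational(35, 2) (Function('S')(o) = Mul(Rational(7, 2), 5) = Rational(35, 2))
t = 2310 (t = Mul(66, 35) = 2310)
Function('H')(N) = Add(Rational(35, 2), Pow(N, 2), Mul(2310, N)) (Function('H')(N) = Add(Add(Pow(N, 2), Mul(2310, N)), Rational(35, 2)) = Add(Rational(35, 2), Pow(N, 2), Mul(2310, N)))
Add(Add(Function('H')(-544), 174217), -268830) = Add(Add(Add(Rational(35, 2), Pow(-544, 2), Mul(2310, -544)), 174217), -268830) = Add(Add(Add(Rational(35, 2), 295936, -1256640), 174217), -268830) = Add(Add(Rational(-1921373, 2), 174217), -268830) = Add(Rational(-1572939, 2), -268830) = Rational(-2110599, 2)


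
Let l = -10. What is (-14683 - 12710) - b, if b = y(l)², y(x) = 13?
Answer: -27562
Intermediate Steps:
b = 169 (b = 13² = 169)
(-14683 - 12710) - b = (-14683 - 12710) - 1*169 = -27393 - 169 = -27562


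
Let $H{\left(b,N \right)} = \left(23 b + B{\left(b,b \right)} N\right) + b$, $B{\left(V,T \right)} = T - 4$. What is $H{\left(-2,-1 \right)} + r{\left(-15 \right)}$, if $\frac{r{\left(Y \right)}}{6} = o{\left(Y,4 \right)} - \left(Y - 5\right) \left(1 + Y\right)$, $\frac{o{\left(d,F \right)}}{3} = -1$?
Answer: $-1740$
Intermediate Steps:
$o{\left(d,F \right)} = -3$ ($o{\left(d,F \right)} = 3 \left(-1\right) = -3$)
$r{\left(Y \right)} = -18 - 6 \left(1 + Y\right) \left(-5 + Y\right)$ ($r{\left(Y \right)} = 6 \left(-3 - \left(Y - 5\right) \left(1 + Y\right)\right) = 6 \left(-3 - \left(-5 + Y\right) \left(1 + Y\right)\right) = 6 \left(-3 - \left(1 + Y\right) \left(-5 + Y\right)\right) = -18 - 6 \left(1 + Y\right) \left(-5 + Y\right)$)
$B{\left(V,T \right)} = -4 + T$
$H{\left(b,N \right)} = 24 b + N \left(-4 + b\right)$ ($H{\left(b,N \right)} = \left(23 b + \left(-4 + b\right) N\right) + b = \left(23 b + N \left(-4 + b\right)\right) + b = 24 b + N \left(-4 + b\right)$)
$H{\left(-2,-1 \right)} + r{\left(-15 \right)} = \left(24 \left(-2\right) - \left(-4 - 2\right)\right) + \left(12 - 6 \left(-15\right)^{2} + 24 \left(-15\right)\right) = \left(-48 - -6\right) - 1698 = \left(-48 + 6\right) - 1698 = -42 - 1698 = -1740$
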